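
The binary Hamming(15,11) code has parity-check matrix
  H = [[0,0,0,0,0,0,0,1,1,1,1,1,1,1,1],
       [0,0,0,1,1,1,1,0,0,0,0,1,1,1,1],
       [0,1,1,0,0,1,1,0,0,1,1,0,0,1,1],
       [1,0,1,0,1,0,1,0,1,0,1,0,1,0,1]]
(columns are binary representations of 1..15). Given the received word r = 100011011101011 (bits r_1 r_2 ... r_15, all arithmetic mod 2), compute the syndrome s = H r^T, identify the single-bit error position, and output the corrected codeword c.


s = (0, 1, 0, 0)^T, error position = 4, corrected codeword c = 100111011101011

Compute s = H r^T mod 2 one row at a time:
  s_1 = 1 + 1 + 1 + 0 + 1 + 0 + 1 + 1 = 6 ≡ 0 (mod 2).
  s_2 = 0 + 1 + 1 + 0 + 1 + 0 + 1 + 1 = 5 ≡ 1 (mod 2).
  s_3 = 0 + 0 + 1 + 0 + 1 + 0 + 1 + 1 = 4 ≡ 0 (mod 2).
  s_4 = 1 + 0 + 1 + 0 + 1 + 0 + 0 + 1 = 4 ≡ 0 (mod 2).
s = (0, 1, 0, 0)^T — this equals column 4 of H (binary 0100), so error is at position 4.
Correct: flip bit 4 of r = 100011011101011 to get c = 100111011101011.


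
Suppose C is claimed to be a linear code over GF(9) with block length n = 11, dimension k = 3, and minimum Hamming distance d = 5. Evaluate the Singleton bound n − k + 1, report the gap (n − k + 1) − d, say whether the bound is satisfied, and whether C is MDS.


Singleton RHS = n − k + 1 = 9, slack = 4, bound satisfied, not MDS.

Singleton bound: d ≤ n − k + 1.
Here n = 11, k = 3, so n − k + 1 = 9.
Given d = 5, check d ≤ 9: YES.
Slack = (n − k + 1) − d = 4.
The code is NOT MDS (slack = 4 > 0).
Description: the claimed parameters are [11, 3, 5]_9; such a code would be non-MDS.


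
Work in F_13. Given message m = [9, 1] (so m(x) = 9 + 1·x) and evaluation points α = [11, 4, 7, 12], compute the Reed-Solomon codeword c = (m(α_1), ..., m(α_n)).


c = [7, 0, 3, 8]

Message polynomial: m(x) = 9 + 1·x (mod 13).
For each evaluation point α_i, compute m(α_i) mod 13:
  α_1 = 11: Horner steps 1 → 7, so m(11) = 7.
  α_2 = 4: Horner steps 1 → 0, so m(4) = 0.
  α_3 = 7: Horner steps 1 → 3, so m(7) = 3.
  α_4 = 12: Horner steps 1 → 8, so m(12) = 8.
Codeword c = [7, 0, 3, 8] ∈ F_13^4.


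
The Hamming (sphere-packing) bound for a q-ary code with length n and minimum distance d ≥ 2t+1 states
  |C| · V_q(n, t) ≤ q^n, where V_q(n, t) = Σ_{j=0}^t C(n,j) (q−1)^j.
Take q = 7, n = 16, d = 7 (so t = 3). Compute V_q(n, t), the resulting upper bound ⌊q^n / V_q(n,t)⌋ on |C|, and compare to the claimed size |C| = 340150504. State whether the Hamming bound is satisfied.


V_q(n, t) = 125377, q^n = 33232930569601, Hamming bound = 265064011, |C| = 340150504 > bound (violated).

Step 1: Compute V_q(n, t) = Σ_{j=0}^3 C(n, j) (q−1)^j.
  j = 0: C(16,0)·(6)^0 = 1·1 = 1.
  j = 1: C(16,1)·(6)^1 = 16·6 = 96.
  j = 2: C(16,2)·(6)^2 = 120·36 = 4320.
  j = 3: C(16,3)·(6)^3 = 560·216 = 120960.
  V_q(n, t) = 1 + 96 + 4320 + 120960 = 125377.
Step 2: q^n = 7^16 = 33232930569601.
Step 3: Hamming bound ⌊q^n / V_q(n,t)⌋ = ⌊33232930569601/125377⌋ = 265064011.
Step 4: Compare |C| = 340150504 to 265064011: violated.
The claimed |C| lies above the Hamming bound, so no 7-ary code of length 16 with d ≥ 7 can have 340150504 codewords.


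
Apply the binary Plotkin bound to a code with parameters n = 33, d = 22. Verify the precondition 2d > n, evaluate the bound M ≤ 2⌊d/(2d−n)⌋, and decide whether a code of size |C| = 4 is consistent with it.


Plotkin bound M ≤ 4; given |C| = 4 ≤ bound (satisfied).

Check applicability: 2d = 44, n = 33.
2d − n = 11 > 0, so Plotkin applies.
Compute d/(2d−n) = 22/11 ≈ 2.0000.
⌊d/(2d−n)⌋ = 2.
Plotkin bound: M ≤ 2·2 = 4.
Given |C| = 4, check: satisfied.
This |C| is at the Plotkin bound.


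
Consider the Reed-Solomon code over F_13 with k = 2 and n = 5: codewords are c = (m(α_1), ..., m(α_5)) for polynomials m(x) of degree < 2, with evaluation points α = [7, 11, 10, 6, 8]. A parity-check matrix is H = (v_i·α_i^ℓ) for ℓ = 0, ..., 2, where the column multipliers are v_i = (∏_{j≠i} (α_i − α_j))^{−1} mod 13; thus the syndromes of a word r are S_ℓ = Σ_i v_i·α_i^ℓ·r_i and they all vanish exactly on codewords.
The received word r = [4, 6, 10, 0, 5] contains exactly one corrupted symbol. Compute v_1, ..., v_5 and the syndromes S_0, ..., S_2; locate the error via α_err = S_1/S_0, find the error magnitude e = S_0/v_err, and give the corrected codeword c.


S = (8, 4, 2), error at position 1, error magnitude e = 8, c = [9, 6, 10, 0, 5].

Step 1: column multipliers v_i = (∏_{j≠i}(α_i − α_j))^{−1} mod 13.
  i = 1 (α = 7): (7−11)(7−10)(7−6)(7−8) = (−4)·(−3)·1·(−1) = −12 ≡ 1, so v_1 = 1^{−1} = 1 (mod 13).
  i = 2 (α = 11): (11−7)(11−10)(11−6)(11−8) = 4·1·5·3 = 60 ≡ 8, so v_2 = 8^{−1} = 5 (mod 13).
  i = 3 (α = 10): (10−7)(10−11)(10−6)(10−8) = 3·(−1)·4·2 = −24 ≡ 2, so v_3 = 2^{−1} = 7 (mod 13).
  i = 4 (α = 6): (6−7)(6−11)(6−10)(6−8) = (−1)·(−5)·(−4)·(−2) = 40 ≡ 1, so v_4 = 1^{−1} = 1 (mod 13).
  i = 5 (α = 8): (8−7)(8−11)(8−10)(8−6) = 1·(−3)·(−2)·2 = 12 ≡ 12, so v_5 = 12^{−1} = 12 (mod 13).
  v = [1, 5, 7, 1, 12].
Step 2: syndromes of r = [4, 6, 10, 0, 5] (all sums mod 13).
  S_0 = Σ v_i r_i = 1·4 + 5·6 + 7·10 + 1·0 + 12·5 = 164 ≡ 8.
  S_1 = Σ v_i α_i r_i = 1·7·4 + 5·11·6 + 7·10·10 + 1·6·0 + 12·8·5 = 1538 ≡ 4.
  α_i^2 mod 13 = [10, 4, 9, 10, 12].
  S_2 = Σ v_i α_i^2 r_i = 1·10·4 + 5·4·6 + 7·9·10 + 1·10·0 + 12·12·5 = 1510 ≡ 2.
  S = (8, 4, 2) ≠ 0, so r is not a codeword (an error is present).
Step 3: locate the error. For a single error e at position i, S_ℓ = v_i·e·α_i^ℓ, so α_err = S_1/S_0.
  S_0^{−1} = 8^{−1} = 5 (mod 13), so α_err = 4·5 = 20 ≡ 7 = α_1. Error position i = 1.
  Consistency check: S_2/S_1 = 2·10 = 20 ≡ 7 = α_err ✓ (single-error assumption holds).
Step 4: error magnitude e = S_0/v_1 = S_0·∏_{j≠1}(α_1 − α_j) = 8·1 = 8 ≡ 8 (mod 13).
Step 5: correct position 1: c_1 = r_1 − e = 4 − 8 ≡ 9 (mod 13). Hence c = [9, 6, 10, 0, 5].
  Check: interpolating c through the α_i gives m(x) = 11 + 9·x (degree < 2) with m(α_i) = c_i for every i, so c is indeed a codeword.


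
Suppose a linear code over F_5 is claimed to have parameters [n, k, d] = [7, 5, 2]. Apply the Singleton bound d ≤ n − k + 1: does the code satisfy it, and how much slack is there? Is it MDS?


Singleton RHS = n − k + 1 = 3, slack = 1, bound satisfied, not MDS.

Singleton bound: d ≤ n − k + 1.
Here n = 7, k = 5, so n − k + 1 = 3.
Given d = 2, check d ≤ 3: YES.
Slack = (n − k + 1) − d = 1.
The code is NOT MDS (slack = 1 > 0).
Description: the claimed parameters are [7, 5, 2]_5; such a code would be non-MDS.


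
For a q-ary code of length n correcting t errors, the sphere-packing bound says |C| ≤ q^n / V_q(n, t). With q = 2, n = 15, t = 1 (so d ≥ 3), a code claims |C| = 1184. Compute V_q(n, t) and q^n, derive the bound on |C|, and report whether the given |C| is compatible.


V_q(n, t) = 16, q^n = 32768, Hamming bound = 2048, |C| = 1184 ≤ bound (satisfied).

Step 1: Compute V_q(n, t) = Σ_{j=0}^1 C(n, j) (q−1)^j.
  j = 0: C(15,0)·(1)^0 = 1·1 = 1.
  j = 1: C(15,1)·(1)^1 = 15·1 = 15.
  V_q(n, t) = 1 + 15 = 16.
Step 2: q^n = 2^15 = 32768.
Step 3: Hamming bound ⌊q^n / V_q(n,t)⌋ = ⌊32768/16⌋ = 2048.
Step 4: Compare |C| = 1184 to 2048: satisfied.
The claimed |C| lies below the Hamming bound.


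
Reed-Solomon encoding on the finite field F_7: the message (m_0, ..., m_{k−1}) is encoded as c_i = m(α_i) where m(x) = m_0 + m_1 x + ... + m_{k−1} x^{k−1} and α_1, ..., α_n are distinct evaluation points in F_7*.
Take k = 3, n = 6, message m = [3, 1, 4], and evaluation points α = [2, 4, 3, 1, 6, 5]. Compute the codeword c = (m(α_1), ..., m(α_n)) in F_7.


c = [0, 1, 0, 1, 6, 3]

Message polynomial: m(x) = 3 + 1·x + 4·x^2 (mod 7).
For each evaluation point α_i, compute m(α_i) mod 7:
  α_1 = 2: Horner steps 4 → 2 → 0, so m(2) = 0.
  α_2 = 4: Horner steps 4 → 3 → 1, so m(4) = 1.
  α_3 = 3: Horner steps 4 → 6 → 0, so m(3) = 0.
  α_4 = 1: Horner steps 4 → 5 → 1, so m(1) = 1.
  α_5 = 6: Horner steps 4 → 4 → 6, so m(6) = 6.
  α_6 = 5: Horner steps 4 → 0 → 3, so m(5) = 3.
Codeword c = [0, 1, 0, 1, 6, 3] ∈ F_7^6.


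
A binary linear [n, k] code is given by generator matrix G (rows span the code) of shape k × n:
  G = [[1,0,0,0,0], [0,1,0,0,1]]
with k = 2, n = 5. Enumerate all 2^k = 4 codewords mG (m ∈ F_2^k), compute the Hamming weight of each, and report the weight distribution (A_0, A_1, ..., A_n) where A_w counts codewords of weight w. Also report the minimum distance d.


Weight distribution: A_0 = 1, A_1 = 1, A_2 = 1, A_3 = 1. Minimum distance d = 1.

Enumerate all 2^2 = 4 messages m ∈ F_2^2.
For each, compute codeword c = mG in F_2^5, then tally its weight.
  m = 00 → c = 00000, weight = 0.
  m = 10 → c = 10000, weight = 1.
  m = 01 → c = 01001, weight = 2.
  m = 11 → c = 11001, weight = 3.
Tally weights:
  weight 0: 1 codewords.
  weight 1: 1 codewords.
  weight 2: 1 codewords.
  weight 3: 1 codewords.
Minimum distance d = smallest w > 0 with A_w > 0 = 1.
Sanity: Σ A_w = 4 = 2^2 = 4 ✓.


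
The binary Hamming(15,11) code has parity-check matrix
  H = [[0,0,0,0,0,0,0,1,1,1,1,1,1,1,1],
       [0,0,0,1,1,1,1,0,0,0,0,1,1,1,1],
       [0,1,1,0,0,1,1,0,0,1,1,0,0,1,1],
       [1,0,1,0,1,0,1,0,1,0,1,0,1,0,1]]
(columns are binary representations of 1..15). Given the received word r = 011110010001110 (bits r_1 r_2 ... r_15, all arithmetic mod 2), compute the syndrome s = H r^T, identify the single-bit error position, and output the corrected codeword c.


s = (0, 1, 1, 1)^T, error position = 7, corrected codeword c = 011110110001110

Compute s = H r^T mod 2 one row at a time:
  s_1 = 1 + 0 + 0 + 0 + 1 + 1 + 1 + 0 = 4 ≡ 0 (mod 2).
  s_2 = 1 + 1 + 0 + 0 + 1 + 1 + 1 + 0 = 5 ≡ 1 (mod 2).
  s_3 = 1 + 1 + 0 + 0 + 0 + 0 + 1 + 0 = 3 ≡ 1 (mod 2).
  s_4 = 0 + 1 + 1 + 0 + 0 + 0 + 1 + 0 = 3 ≡ 1 (mod 2).
s = (0, 1, 1, 1)^T — this equals column 7 of H (binary 0111), so error is at position 7.
Correct: flip bit 7 of r = 011110010001110 to get c = 011110110001110.


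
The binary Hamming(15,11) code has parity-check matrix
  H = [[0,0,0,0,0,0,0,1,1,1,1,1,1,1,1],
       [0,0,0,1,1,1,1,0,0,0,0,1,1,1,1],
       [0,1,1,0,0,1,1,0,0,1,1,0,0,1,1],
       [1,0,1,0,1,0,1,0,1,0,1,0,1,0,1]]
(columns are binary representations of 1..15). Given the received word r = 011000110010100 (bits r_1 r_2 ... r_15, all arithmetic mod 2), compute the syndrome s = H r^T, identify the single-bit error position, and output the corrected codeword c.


s = (1, 0, 0, 0)^T, error position = 8, corrected codeword c = 011000100010100

Compute s = H r^T mod 2 one row at a time:
  s_1 = 1 + 0 + 0 + 1 + 0 + 1 + 0 + 0 = 3 ≡ 1 (mod 2).
  s_2 = 0 + 0 + 0 + 1 + 0 + 1 + 0 + 0 = 2 ≡ 0 (mod 2).
  s_3 = 1 + 1 + 0 + 1 + 0 + 1 + 0 + 0 = 4 ≡ 0 (mod 2).
  s_4 = 0 + 1 + 0 + 1 + 0 + 1 + 1 + 0 = 4 ≡ 0 (mod 2).
s = (1, 0, 0, 0)^T — this equals column 8 of H (binary 1000), so error is at position 8.
Correct: flip bit 8 of r = 011000110010100 to get c = 011000100010100.


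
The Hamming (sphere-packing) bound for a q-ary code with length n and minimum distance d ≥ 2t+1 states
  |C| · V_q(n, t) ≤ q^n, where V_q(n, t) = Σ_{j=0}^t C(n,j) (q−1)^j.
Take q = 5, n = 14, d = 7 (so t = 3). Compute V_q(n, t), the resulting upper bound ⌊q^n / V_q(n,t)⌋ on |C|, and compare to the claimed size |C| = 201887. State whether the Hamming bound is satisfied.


V_q(n, t) = 24809, q^n = 6103515625, Hamming bound = 246020, |C| = 201887 ≤ bound (satisfied).

Step 1: Compute V_q(n, t) = Σ_{j=0}^3 C(n, j) (q−1)^j.
  j = 0: C(14,0)·(4)^0 = 1·1 = 1.
  j = 1: C(14,1)·(4)^1 = 14·4 = 56.
  j = 2: C(14,2)·(4)^2 = 91·16 = 1456.
  j = 3: C(14,3)·(4)^3 = 364·64 = 23296.
  V_q(n, t) = 1 + 56 + 1456 + 23296 = 24809.
Step 2: q^n = 5^14 = 6103515625.
Step 3: Hamming bound ⌊q^n / V_q(n,t)⌋ = ⌊6103515625/24809⌋ = 246020.
Step 4: Compare |C| = 201887 to 246020: satisfied.
The claimed |C| lies below the Hamming bound.


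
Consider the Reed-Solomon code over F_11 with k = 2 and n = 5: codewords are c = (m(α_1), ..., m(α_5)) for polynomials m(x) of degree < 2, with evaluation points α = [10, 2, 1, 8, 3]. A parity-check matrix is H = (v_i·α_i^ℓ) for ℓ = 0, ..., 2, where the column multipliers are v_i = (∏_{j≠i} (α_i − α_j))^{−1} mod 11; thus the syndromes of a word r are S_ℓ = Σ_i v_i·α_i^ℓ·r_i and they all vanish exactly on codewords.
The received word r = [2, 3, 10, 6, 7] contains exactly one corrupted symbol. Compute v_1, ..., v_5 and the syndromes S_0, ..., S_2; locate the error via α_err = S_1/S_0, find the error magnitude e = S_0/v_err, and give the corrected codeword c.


S = (5, 7, 1), error at position 4, error magnitude e = 1, c = [2, 3, 10, 5, 7].

Step 1: column multipliers v_i = (∏_{j≠i}(α_i − α_j))^{−1} mod 11.
  i = 1 (α = 10): (10−2)(10−1)(10−8)(10−3) = 8·9·2·7 = 1008 ≡ 7, so v_1 = 7^{−1} = 8 (mod 11).
  i = 2 (α = 2): (2−10)(2−1)(2−8)(2−3) = (−8)·1·(−6)·(−1) = −48 ≡ 7, so v_2 = 7^{−1} = 8 (mod 11).
  i = 3 (α = 1): (1−10)(1−2)(1−8)(1−3) = (−9)·(−1)·(−7)·(−2) = 126 ≡ 5, so v_3 = 5^{−1} = 9 (mod 11).
  i = 4 (α = 8): (8−10)(8−2)(8−1)(8−3) = (−2)·6·7·5 = −420 ≡ 9, so v_4 = 9^{−1} = 5 (mod 11).
  i = 5 (α = 3): (3−10)(3−2)(3−1)(3−8) = (−7)·1·2·(−5) = 70 ≡ 4, so v_5 = 4^{−1} = 3 (mod 11).
  v = [8, 8, 9, 5, 3].
Step 2: syndromes of r = [2, 3, 10, 6, 7] (all sums mod 11).
  S_0 = Σ v_i r_i = 8·2 + 8·3 + 9·10 + 5·6 + 3·7 = 181 ≡ 5.
  S_1 = Σ v_i α_i r_i = 8·10·2 + 8·2·3 + 9·1·10 + 5·8·6 + 3·3·7 = 601 ≡ 7.
  α_i^2 mod 11 = [1, 4, 1, 9, 9].
  S_2 = Σ v_i α_i^2 r_i = 8·1·2 + 8·4·3 + 9·1·10 + 5·9·6 + 3·9·7 = 661 ≡ 1.
  S = (5, 7, 1) ≠ 0, so r is not a codeword (an error is present).
Step 3: locate the error. For a single error e at position i, S_ℓ = v_i·e·α_i^ℓ, so α_err = S_1/S_0.
  S_0^{−1} = 5^{−1} = 9 (mod 11), so α_err = 7·9 = 63 ≡ 8 = α_4. Error position i = 4.
  Consistency check: S_2/S_1 = 1·8 = 8 ≡ 8 = α_err ✓ (single-error assumption holds).
Step 4: error magnitude e = S_0/v_4 = S_0·∏_{j≠4}(α_4 − α_j) = 5·9 = 45 ≡ 1 (mod 11).
Step 5: correct position 4: c_4 = r_4 − e = 6 − 1 ≡ 5 (mod 11). Hence c = [2, 3, 10, 5, 7].
  Check: interpolating c through the α_i gives m(x) = 6 + 4·x (degree < 2) with m(α_i) = c_i for every i, so c is indeed a codeword.


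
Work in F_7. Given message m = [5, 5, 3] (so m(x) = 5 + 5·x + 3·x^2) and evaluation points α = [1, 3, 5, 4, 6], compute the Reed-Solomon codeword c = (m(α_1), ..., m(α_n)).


c = [6, 5, 0, 3, 3]

Message polynomial: m(x) = 5 + 5·x + 3·x^2 (mod 7).
For each evaluation point α_i, compute m(α_i) mod 7:
  α_1 = 1: Horner steps 3 → 1 → 6, so m(1) = 6.
  α_2 = 3: Horner steps 3 → 0 → 5, so m(3) = 5.
  α_3 = 5: Horner steps 3 → 6 → 0, so m(5) = 0.
  α_4 = 4: Horner steps 3 → 3 → 3, so m(4) = 3.
  α_5 = 6: Horner steps 3 → 2 → 3, so m(6) = 3.
Codeword c = [6, 5, 0, 3, 3] ∈ F_7^5.


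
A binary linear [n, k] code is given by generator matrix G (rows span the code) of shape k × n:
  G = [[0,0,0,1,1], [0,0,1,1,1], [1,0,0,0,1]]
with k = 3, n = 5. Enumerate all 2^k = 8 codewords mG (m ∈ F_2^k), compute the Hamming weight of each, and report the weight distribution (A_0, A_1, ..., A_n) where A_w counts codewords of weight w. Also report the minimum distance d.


Weight distribution: A_0 = 1, A_1 = 1, A_2 = 3, A_3 = 3. Minimum distance d = 1.

Enumerate all 2^3 = 8 messages m ∈ F_2^3.
For each, compute codeword c = mG in F_2^5, then tally its weight.
  m = 000 → c = 00000, weight = 0.
  m = 100 → c = 00011, weight = 2.
  m = 010 → c = 00111, weight = 3.
  m = 110 → c = 00100, weight = 1.
  m = 001 → c = 10001, weight = 2.
  m = 101 → c = 10010, weight = 2.
  m = 011 → c = 10110, weight = 3.
  m = 111 → c = 10101, weight = 3.
Tally weights:
  weight 0: 1 codewords.
  weight 1: 1 codewords.
  weight 2: 3 codewords.
  weight 3: 3 codewords.
Minimum distance d = smallest w > 0 with A_w > 0 = 1.
Sanity: Σ A_w = 8 = 2^3 = 8 ✓.


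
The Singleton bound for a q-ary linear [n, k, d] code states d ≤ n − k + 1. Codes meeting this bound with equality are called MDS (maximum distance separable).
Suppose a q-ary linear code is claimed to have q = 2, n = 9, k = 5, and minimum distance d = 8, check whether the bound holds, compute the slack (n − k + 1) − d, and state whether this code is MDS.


Singleton RHS = n − k + 1 = 5, slack = -3, bound violated (no such code; not MDS).

Singleton bound: d ≤ n − k + 1.
Here n = 9, k = 5, so n − k + 1 = 5.
Given d = 8, check d ≤ 5: NO.
Slack = (n − k + 1) − d = -3.
The slack is negative: d = 8 exceeds n − k + 1 = 5 by 3, so the Singleton bound is violated and no linear [9, 5, 8]_2 code can exist. In particular it is not MDS (MDS requires d = n − k + 1 exactly).
Description: the claimed parameters are [9, 5, 8]_2; such a code would be impossible (violates the Singleton bound).


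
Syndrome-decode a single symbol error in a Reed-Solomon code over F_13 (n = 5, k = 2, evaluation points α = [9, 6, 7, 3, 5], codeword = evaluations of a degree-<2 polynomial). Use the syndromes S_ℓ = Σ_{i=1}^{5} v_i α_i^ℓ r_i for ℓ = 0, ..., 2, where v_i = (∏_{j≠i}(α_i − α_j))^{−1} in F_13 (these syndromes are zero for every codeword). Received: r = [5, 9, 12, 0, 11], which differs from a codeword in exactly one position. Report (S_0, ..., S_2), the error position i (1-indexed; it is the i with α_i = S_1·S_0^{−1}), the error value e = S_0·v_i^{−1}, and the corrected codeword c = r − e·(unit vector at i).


S = (7, 9, 6), error at position 5, error magnitude e = 5, c = [5, 9, 12, 0, 6].

Step 1: column multipliers v_i = (∏_{j≠i}(α_i − α_j))^{−1} mod 13.
  i = 1 (α = 9): (9−6)(9−7)(9−3)(9−5) = 3·2·6·4 = 144 ≡ 1, so v_1 = 1^{−1} = 1 (mod 13).
  i = 2 (α = 6): (6−9)(6−7)(6−3)(6−5) = (−3)·(−1)·3·1 = 9 ≡ 9, so v_2 = 9^{−1} = 3 (mod 13).
  i = 3 (α = 7): (7−9)(7−6)(7−3)(7−5) = (−2)·1·4·2 = −16 ≡ 10, so v_3 = 10^{−1} = 4 (mod 13).
  i = 4 (α = 3): (3−9)(3−6)(3−7)(3−5) = (−6)·(−3)·(−4)·(−2) = 144 ≡ 1, so v_4 = 1^{−1} = 1 (mod 13).
  i = 5 (α = 5): (5−9)(5−6)(5−7)(5−3) = (−4)·(−1)·(−2)·2 = −16 ≡ 10, so v_5 = 10^{−1} = 4 (mod 13).
  v = [1, 3, 4, 1, 4].
Step 2: syndromes of r = [5, 9, 12, 0, 11] (all sums mod 13).
  S_0 = Σ v_i r_i = 1·5 + 3·9 + 4·12 + 1·0 + 4·11 = 124 ≡ 7.
  S_1 = Σ v_i α_i r_i = 1·9·5 + 3·6·9 + 4·7·12 + 1·3·0 + 4·5·11 = 763 ≡ 9.
  α_i^2 mod 13 = [3, 10, 10, 9, 12].
  S_2 = Σ v_i α_i^2 r_i = 1·3·5 + 3·10·9 + 4·10·12 + 1·9·0 + 4·12·11 = 1293 ≡ 6.
  S = (7, 9, 6) ≠ 0, so r is not a codeword (an error is present).
Step 3: locate the error. For a single error e at position i, S_ℓ = v_i·e·α_i^ℓ, so α_err = S_1/S_0.
  S_0^{−1} = 7^{−1} = 2 (mod 13), so α_err = 9·2 = 18 ≡ 5 = α_5. Error position i = 5.
  Consistency check: S_2/S_1 = 6·3 = 18 ≡ 5 = α_err ✓ (single-error assumption holds).
Step 4: error magnitude e = S_0/v_5 = S_0·∏_{j≠5}(α_5 − α_j) = 7·10 = 70 ≡ 5 (mod 13).
Step 5: correct position 5: c_5 = r_5 − e = 11 − 5 ≡ 6 (mod 13). Hence c = [5, 9, 12, 0, 6].
  Check: interpolating c through the α_i gives m(x) = 4 + 3·x (degree < 2) with m(α_i) = c_i for every i, so c is indeed a codeword.


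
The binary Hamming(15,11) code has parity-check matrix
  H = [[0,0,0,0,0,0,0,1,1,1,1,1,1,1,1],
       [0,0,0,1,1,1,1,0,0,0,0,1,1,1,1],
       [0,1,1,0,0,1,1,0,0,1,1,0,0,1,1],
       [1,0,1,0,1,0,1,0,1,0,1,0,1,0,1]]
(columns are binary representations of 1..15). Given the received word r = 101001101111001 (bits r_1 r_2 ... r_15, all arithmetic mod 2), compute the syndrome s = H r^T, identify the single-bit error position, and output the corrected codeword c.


s = (1, 0, 0, 0)^T, error position = 8, corrected codeword c = 101001111111001

Compute s = H r^T mod 2 one row at a time:
  s_1 = 0 + 1 + 1 + 1 + 1 + 0 + 0 + 1 = 5 ≡ 1 (mod 2).
  s_2 = 0 + 0 + 1 + 1 + 1 + 0 + 0 + 1 = 4 ≡ 0 (mod 2).
  s_3 = 0 + 1 + 1 + 1 + 1 + 1 + 0 + 1 = 6 ≡ 0 (mod 2).
  s_4 = 1 + 1 + 0 + 1 + 1 + 1 + 0 + 1 = 6 ≡ 0 (mod 2).
s = (1, 0, 0, 0)^T — this equals column 8 of H (binary 1000), so error is at position 8.
Correct: flip bit 8 of r = 101001101111001 to get c = 101001111111001.


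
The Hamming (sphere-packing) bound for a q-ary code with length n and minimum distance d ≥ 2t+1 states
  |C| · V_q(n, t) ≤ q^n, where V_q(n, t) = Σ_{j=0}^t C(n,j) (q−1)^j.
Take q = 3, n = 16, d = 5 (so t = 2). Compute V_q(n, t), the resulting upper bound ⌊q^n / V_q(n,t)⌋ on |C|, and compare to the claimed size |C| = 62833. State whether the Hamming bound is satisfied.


V_q(n, t) = 513, q^n = 43046721, Hamming bound = 83911, |C| = 62833 ≤ bound (satisfied).

Step 1: Compute V_q(n, t) = Σ_{j=0}^2 C(n, j) (q−1)^j.
  j = 0: C(16,0)·(2)^0 = 1·1 = 1.
  j = 1: C(16,1)·(2)^1 = 16·2 = 32.
  j = 2: C(16,2)·(2)^2 = 120·4 = 480.
  V_q(n, t) = 1 + 32 + 480 = 513.
Step 2: q^n = 3^16 = 43046721.
Step 3: Hamming bound ⌊q^n / V_q(n,t)⌋ = ⌊43046721/513⌋ = 83911.
Step 4: Compare |C| = 62833 to 83911: satisfied.
The claimed |C| lies below the Hamming bound.


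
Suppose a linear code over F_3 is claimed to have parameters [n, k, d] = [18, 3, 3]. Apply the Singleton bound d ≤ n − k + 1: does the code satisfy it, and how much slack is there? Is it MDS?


Singleton RHS = n − k + 1 = 16, slack = 13, bound satisfied, not MDS.

Singleton bound: d ≤ n − k + 1.
Here n = 18, k = 3, so n − k + 1 = 16.
Given d = 3, check d ≤ 16: YES.
Slack = (n − k + 1) − d = 13.
The code is NOT MDS (slack = 13 > 0).
Description: the claimed parameters are [18, 3, 3]_3; such a code would be non-MDS.


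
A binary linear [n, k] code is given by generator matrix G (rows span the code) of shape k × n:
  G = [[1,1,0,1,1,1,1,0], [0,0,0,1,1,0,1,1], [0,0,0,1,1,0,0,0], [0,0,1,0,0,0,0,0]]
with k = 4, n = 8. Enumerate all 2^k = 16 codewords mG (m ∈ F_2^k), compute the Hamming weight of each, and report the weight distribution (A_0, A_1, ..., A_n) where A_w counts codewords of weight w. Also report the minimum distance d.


Weight distribution: A_0 = 1, A_1 = 1, A_2 = 2, A_3 = 2, A_4 = 3, A_5 = 3, A_6 = 2, A_7 = 2. Minimum distance d = 1.

Enumerate all 2^4 = 16 messages m ∈ F_2^4.
For each, compute codeword c = mG in F_2^8, then tally its weight.
  m = 0000 → c = 00000000, weight = 0.
  m = 1000 → c = 11011110, weight = 6.
  m = 0100 → c = 00011011, weight = 4.
  m = 1100 → c = 11000101, weight = 4.
  m = 0010 → c = 00011000, weight = 2.
  m = 1010 → c = 11000110, weight = 4.
  m = 0110 → c = 00000011, weight = 2.
  m = 1110 → c = 11011101, weight = 6.
  m = 0001 → c = 00100000, weight = 1.
  m = 1001 → c = 11111110, weight = 7.
  m = 0101 → c = 00111011, weight = 5.
  m = 1101 → c = 11100101, weight = 5.
  m = 0011 → c = 00111000, weight = 3.
  m = 1011 → c = 11100110, weight = 5.
  m = 0111 → c = 00100011, weight = 3.
  m = 1111 → c = 11111101, weight = 7.
Tally weights:
  weight 0: 1 codewords.
  weight 1: 1 codewords.
  weight 2: 2 codewords.
  weight 3: 2 codewords.
  weight 4: 3 codewords.
  weight 5: 3 codewords.
  weight 6: 2 codewords.
  weight 7: 2 codewords.
Minimum distance d = smallest w > 0 with A_w > 0 = 1.
Sanity: Σ A_w = 16 = 2^4 = 16 ✓.


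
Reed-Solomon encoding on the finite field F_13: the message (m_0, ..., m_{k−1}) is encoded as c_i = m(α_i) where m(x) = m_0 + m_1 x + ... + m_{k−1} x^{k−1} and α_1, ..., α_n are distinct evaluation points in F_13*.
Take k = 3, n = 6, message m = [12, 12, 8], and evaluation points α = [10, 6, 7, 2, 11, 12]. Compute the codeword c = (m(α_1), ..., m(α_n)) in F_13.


c = [9, 8, 7, 3, 7, 8]

Message polynomial: m(x) = 12 + 12·x + 8·x^2 (mod 13).
For each evaluation point α_i, compute m(α_i) mod 13:
  α_1 = 10: Horner steps 8 → 1 → 9, so m(10) = 9.
  α_2 = 6: Horner steps 8 → 8 → 8, so m(6) = 8.
  α_3 = 7: Horner steps 8 → 3 → 7, so m(7) = 7.
  α_4 = 2: Horner steps 8 → 2 → 3, so m(2) = 3.
  α_5 = 11: Horner steps 8 → 9 → 7, so m(11) = 7.
  α_6 = 12: Horner steps 8 → 4 → 8, so m(12) = 8.
Codeword c = [9, 8, 7, 3, 7, 8] ∈ F_13^6.


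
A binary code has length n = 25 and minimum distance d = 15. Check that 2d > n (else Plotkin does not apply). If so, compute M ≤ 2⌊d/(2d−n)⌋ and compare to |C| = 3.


Plotkin bound M ≤ 6; given |C| = 3 ≤ bound (satisfied).

Check applicability: 2d = 30, n = 25.
2d − n = 5 > 0, so Plotkin applies.
Compute d/(2d−n) = 15/5 ≈ 3.0000.
⌊d/(2d−n)⌋ = 3.
Plotkin bound: M ≤ 2·3 = 6.
Given |C| = 3, check: satisfied.
This |C| is below the Plotkin bound.


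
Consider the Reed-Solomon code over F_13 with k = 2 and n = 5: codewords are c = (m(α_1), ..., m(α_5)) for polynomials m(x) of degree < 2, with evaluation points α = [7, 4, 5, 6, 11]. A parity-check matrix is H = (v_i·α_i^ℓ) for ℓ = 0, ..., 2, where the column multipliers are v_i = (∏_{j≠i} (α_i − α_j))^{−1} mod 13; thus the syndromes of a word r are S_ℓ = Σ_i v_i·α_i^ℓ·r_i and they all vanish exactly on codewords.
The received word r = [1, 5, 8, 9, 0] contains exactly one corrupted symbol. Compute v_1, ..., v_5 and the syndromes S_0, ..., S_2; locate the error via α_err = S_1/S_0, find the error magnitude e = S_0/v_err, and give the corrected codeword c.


S = (5, 4, 11), error at position 4, error magnitude e = 11, c = [1, 5, 8, 11, 0].

Step 1: column multipliers v_i = (∏_{j≠i}(α_i − α_j))^{−1} mod 13.
  i = 1 (α = 7): (7−4)(7−5)(7−6)(7−11) = 3·2·1·(−4) = −24 ≡ 2, so v_1 = 2^{−1} = 7 (mod 13).
  i = 2 (α = 4): (4−7)(4−5)(4−6)(4−11) = (−3)·(−1)·(−2)·(−7) = 42 ≡ 3, so v_2 = 3^{−1} = 9 (mod 13).
  i = 3 (α = 5): (5−7)(5−4)(5−6)(5−11) = (−2)·1·(−1)·(−6) = −12 ≡ 1, so v_3 = 1^{−1} = 1 (mod 13).
  i = 4 (α = 6): (6−7)(6−4)(6−5)(6−11) = (−1)·2·1·(−5) = 10 ≡ 10, so v_4 = 10^{−1} = 4 (mod 13).
  i = 5 (α = 11): (11−7)(11−4)(11−5)(11−6) = 4·7·6·5 = 840 ≡ 8, so v_5 = 8^{−1} = 5 (mod 13).
  v = [7, 9, 1, 4, 5].
Step 2: syndromes of r = [1, 5, 8, 9, 0] (all sums mod 13).
  S_0 = Σ v_i r_i = 7·1 + 9·5 + 1·8 + 4·9 + 5·0 = 96 ≡ 5.
  S_1 = Σ v_i α_i r_i = 7·7·1 + 9·4·5 + 1·5·8 + 4·6·9 + 5·11·0 = 485 ≡ 4.
  α_i^2 mod 13 = [10, 3, 12, 10, 4].
  S_2 = Σ v_i α_i^2 r_i = 7·10·1 + 9·3·5 + 1·12·8 + 4·10·9 + 5·4·0 = 661 ≡ 11.
  S = (5, 4, 11) ≠ 0, so r is not a codeword (an error is present).
Step 3: locate the error. For a single error e at position i, S_ℓ = v_i·e·α_i^ℓ, so α_err = S_1/S_0.
  S_0^{−1} = 5^{−1} = 8 (mod 13), so α_err = 4·8 = 32 ≡ 6 = α_4. Error position i = 4.
  Consistency check: S_2/S_1 = 11·10 = 110 ≡ 6 = α_err ✓ (single-error assumption holds).
Step 4: error magnitude e = S_0/v_4 = S_0·∏_{j≠4}(α_4 − α_j) = 5·10 = 50 ≡ 11 (mod 13).
Step 5: correct position 4: c_4 = r_4 − e = 9 − 11 ≡ 11 (mod 13). Hence c = [1, 5, 8, 11, 0].
  Check: interpolating c through the α_i gives m(x) = 6 + 3·x (degree < 2) with m(α_i) = c_i for every i, so c is indeed a codeword.


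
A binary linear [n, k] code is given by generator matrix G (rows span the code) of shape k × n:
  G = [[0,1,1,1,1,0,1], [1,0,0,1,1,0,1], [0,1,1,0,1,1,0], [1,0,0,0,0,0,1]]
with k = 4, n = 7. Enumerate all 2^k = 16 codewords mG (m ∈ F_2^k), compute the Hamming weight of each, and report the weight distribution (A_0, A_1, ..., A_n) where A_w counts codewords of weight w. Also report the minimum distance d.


Weight distribution: A_0 = 1, A_2 = 2, A_3 = 6, A_4 = 3, A_5 = 2, A_6 = 2. Minimum distance d = 2.

Enumerate all 2^4 = 16 messages m ∈ F_2^4.
For each, compute codeword c = mG in F_2^7, then tally its weight.
  m = 0000 → c = 0000000, weight = 0.
  m = 1000 → c = 0111101, weight = 5.
  m = 0100 → c = 1001101, weight = 4.
  m = 1100 → c = 1110000, weight = 3.
  m = 0010 → c = 0110110, weight = 4.
  m = 1010 → c = 0001011, weight = 3.
  m = 0110 → c = 1111011, weight = 6.
  m = 1110 → c = 1000110, weight = 3.
  m = 0001 → c = 1000001, weight = 2.
  m = 1001 → c = 1111100, weight = 5.
  m = 0101 → c = 0001100, weight = 2.
  m = 1101 → c = 0110001, weight = 3.
  m = 0011 → c = 1110111, weight = 6.
  m = 1011 → c = 1001010, weight = 3.
  m = 0111 → c = 0111010, weight = 4.
  m = 1111 → c = 0000111, weight = 3.
Tally weights:
  weight 0: 1 codewords.
  weight 2: 2 codewords.
  weight 3: 6 codewords.
  weight 4: 3 codewords.
  weight 5: 2 codewords.
  weight 6: 2 codewords.
Minimum distance d = smallest w > 0 with A_w > 0 = 2.
Sanity: Σ A_w = 16 = 2^4 = 16 ✓.


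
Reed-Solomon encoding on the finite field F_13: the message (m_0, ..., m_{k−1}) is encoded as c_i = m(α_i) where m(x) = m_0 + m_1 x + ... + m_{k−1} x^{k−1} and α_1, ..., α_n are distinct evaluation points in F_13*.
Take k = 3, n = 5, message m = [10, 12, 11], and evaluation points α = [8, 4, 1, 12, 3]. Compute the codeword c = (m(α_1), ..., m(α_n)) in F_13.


c = [4, 0, 7, 9, 2]

Message polynomial: m(x) = 10 + 12·x + 11·x^2 (mod 13).
For each evaluation point α_i, compute m(α_i) mod 13:
  α_1 = 8: Horner steps 11 → 9 → 4, so m(8) = 4.
  α_2 = 4: Horner steps 11 → 4 → 0, so m(4) = 0.
  α_3 = 1: Horner steps 11 → 10 → 7, so m(1) = 7.
  α_4 = 12: Horner steps 11 → 1 → 9, so m(12) = 9.
  α_5 = 3: Horner steps 11 → 6 → 2, so m(3) = 2.
Codeword c = [4, 0, 7, 9, 2] ∈ F_13^5.


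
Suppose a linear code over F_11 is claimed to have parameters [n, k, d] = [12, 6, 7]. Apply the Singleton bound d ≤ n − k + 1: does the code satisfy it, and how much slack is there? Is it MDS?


Singleton RHS = n − k + 1 = 7, slack = 0, bound satisfied, MDS.

Singleton bound: d ≤ n − k + 1.
Here n = 12, k = 6, so n − k + 1 = 7.
Given d = 7, check d ≤ 7: YES.
Slack = (n − k + 1) − d = 0.
The code is MDS (slack = 0).
Description: the claimed parameters are [12, 6, 7]_11; such a code would be MDS (meets Singleton bound).


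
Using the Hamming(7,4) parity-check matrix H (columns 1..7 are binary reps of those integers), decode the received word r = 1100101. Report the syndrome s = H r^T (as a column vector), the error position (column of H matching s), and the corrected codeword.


s = (0, 0, 1)^T, error position = 1, corrected codeword c = 0100101

Compute s = H r^T mod 2 one row at a time:
  s_1 = 0 + 1 + 0 + 1 = 2 ≡ 0 (mod 2).
  s_2 = 1 + 0 + 0 + 1 = 2 ≡ 0 (mod 2).
  s_3 = 1 + 0 + 1 + 1 = 3 ≡ 1 (mod 2).
s = (0, 0, 1)^T — this equals column 1 of H (binary 001), so error is at position 1.
Correct: flip bit 1 of r = 1100101 to get c = 0100101.


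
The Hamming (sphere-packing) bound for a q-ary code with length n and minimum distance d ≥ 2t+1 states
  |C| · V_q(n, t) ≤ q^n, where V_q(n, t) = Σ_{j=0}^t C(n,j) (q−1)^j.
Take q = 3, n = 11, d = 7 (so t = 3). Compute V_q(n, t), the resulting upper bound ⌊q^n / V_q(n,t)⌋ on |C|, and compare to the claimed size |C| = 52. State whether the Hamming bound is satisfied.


V_q(n, t) = 1563, q^n = 177147, Hamming bound = 113, |C| = 52 ≤ bound (satisfied).

Step 1: Compute V_q(n, t) = Σ_{j=0}^3 C(n, j) (q−1)^j.
  j = 0: C(11,0)·(2)^0 = 1·1 = 1.
  j = 1: C(11,1)·(2)^1 = 11·2 = 22.
  j = 2: C(11,2)·(2)^2 = 55·4 = 220.
  j = 3: C(11,3)·(2)^3 = 165·8 = 1320.
  V_q(n, t) = 1 + 22 + 220 + 1320 = 1563.
Step 2: q^n = 3^11 = 177147.
Step 3: Hamming bound ⌊q^n / V_q(n,t)⌋ = ⌊177147/1563⌋ = 113.
Step 4: Compare |C| = 52 to 113: satisfied.
The claimed |C| lies below the Hamming bound.


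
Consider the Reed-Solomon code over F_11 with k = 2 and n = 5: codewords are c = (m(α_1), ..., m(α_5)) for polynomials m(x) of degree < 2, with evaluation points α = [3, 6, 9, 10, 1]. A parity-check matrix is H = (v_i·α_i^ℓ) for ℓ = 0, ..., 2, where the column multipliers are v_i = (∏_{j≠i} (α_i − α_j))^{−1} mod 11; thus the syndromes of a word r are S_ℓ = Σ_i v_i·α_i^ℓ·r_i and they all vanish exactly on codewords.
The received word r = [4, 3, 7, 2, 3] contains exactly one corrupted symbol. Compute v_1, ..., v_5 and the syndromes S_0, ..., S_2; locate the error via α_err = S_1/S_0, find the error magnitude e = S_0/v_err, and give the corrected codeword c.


S = (9, 10, 5), error at position 2, error magnitude e = 3, c = [4, 0, 7, 2, 3].

Step 1: column multipliers v_i = (∏_{j≠i}(α_i − α_j))^{−1} mod 11.
  i = 1 (α = 3): (3−6)(3−9)(3−10)(3−1) = (−3)·(−6)·(−7)·2 = −252 ≡ 1, so v_1 = 1^{−1} = 1 (mod 11).
  i = 2 (α = 6): (6−3)(6−9)(6−10)(6−1) = 3·(−3)·(−4)·5 = 180 ≡ 4, so v_2 = 4^{−1} = 3 (mod 11).
  i = 3 (α = 9): (9−3)(9−6)(9−10)(9−1) = 6·3·(−1)·8 = −144 ≡ 10, so v_3 = 10^{−1} = 10 (mod 11).
  i = 4 (α = 10): (10−3)(10−6)(10−9)(10−1) = 7·4·1·9 = 252 ≡ 10, so v_4 = 10^{−1} = 10 (mod 11).
  i = 5 (α = 1): (1−3)(1−6)(1−9)(1−10) = (−2)·(−5)·(−8)·(−9) = 720 ≡ 5, so v_5 = 5^{−1} = 9 (mod 11).
  v = [1, 3, 10, 10, 9].
Step 2: syndromes of r = [4, 3, 7, 2, 3] (all sums mod 11).
  S_0 = Σ v_i r_i = 1·4 + 3·3 + 10·7 + 10·2 + 9·3 = 130 ≡ 9.
  S_1 = Σ v_i α_i r_i = 1·3·4 + 3·6·3 + 10·9·7 + 10·10·2 + 9·1·3 = 923 ≡ 10.
  α_i^2 mod 11 = [9, 3, 4, 1, 1].
  S_2 = Σ v_i α_i^2 r_i = 1·9·4 + 3·3·3 + 10·4·7 + 10·1·2 + 9·1·3 = 390 ≡ 5.
  S = (9, 10, 5) ≠ 0, so r is not a codeword (an error is present).
Step 3: locate the error. For a single error e at position i, S_ℓ = v_i·e·α_i^ℓ, so α_err = S_1/S_0.
  S_0^{−1} = 9^{−1} = 5 (mod 11), so α_err = 10·5 = 50 ≡ 6 = α_2. Error position i = 2.
  Consistency check: S_2/S_1 = 5·10 = 50 ≡ 6 = α_err ✓ (single-error assumption holds).
Step 4: error magnitude e = S_0/v_2 = S_0·∏_{j≠2}(α_2 − α_j) = 9·4 = 36 ≡ 3 (mod 11).
Step 5: correct position 2: c_2 = r_2 − e = 3 − 3 ≡ 0 (mod 11). Hence c = [4, 0, 7, 2, 3].
  Check: interpolating c through the α_i gives m(x) = 8 + 6·x (degree < 2) with m(α_i) = c_i for every i, so c is indeed a codeword.


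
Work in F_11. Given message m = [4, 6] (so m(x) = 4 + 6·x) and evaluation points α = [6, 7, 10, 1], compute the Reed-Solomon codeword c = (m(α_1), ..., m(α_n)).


c = [7, 2, 9, 10]

Message polynomial: m(x) = 4 + 6·x (mod 11).
For each evaluation point α_i, compute m(α_i) mod 11:
  α_1 = 6: Horner steps 6 → 7, so m(6) = 7.
  α_2 = 7: Horner steps 6 → 2, so m(7) = 2.
  α_3 = 10: Horner steps 6 → 9, so m(10) = 9.
  α_4 = 1: Horner steps 6 → 10, so m(1) = 10.
Codeword c = [7, 2, 9, 10] ∈ F_11^4.


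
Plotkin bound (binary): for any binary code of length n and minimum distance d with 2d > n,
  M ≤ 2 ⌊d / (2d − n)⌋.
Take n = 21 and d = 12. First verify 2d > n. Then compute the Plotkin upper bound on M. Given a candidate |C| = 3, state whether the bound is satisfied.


Plotkin bound M ≤ 8; given |C| = 3 ≤ bound (satisfied).

Check applicability: 2d = 24, n = 21.
2d − n = 3 > 0, so Plotkin applies.
Compute d/(2d−n) = 12/3 ≈ 4.0000.
⌊d/(2d−n)⌋ = 4.
Plotkin bound: M ≤ 2·4 = 8.
Given |C| = 3, check: satisfied.
This |C| is below the Plotkin bound.


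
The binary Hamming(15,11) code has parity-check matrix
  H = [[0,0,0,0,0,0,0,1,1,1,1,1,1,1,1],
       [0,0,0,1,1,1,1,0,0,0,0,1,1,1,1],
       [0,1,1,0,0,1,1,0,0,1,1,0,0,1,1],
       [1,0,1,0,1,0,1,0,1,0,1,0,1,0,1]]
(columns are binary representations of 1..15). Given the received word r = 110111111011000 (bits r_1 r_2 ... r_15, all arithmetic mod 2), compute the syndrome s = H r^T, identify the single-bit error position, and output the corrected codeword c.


s = (0, 1, 0, 1)^T, error position = 5, corrected codeword c = 110101111011000

Compute s = H r^T mod 2 one row at a time:
  s_1 = 1 + 1 + 0 + 1 + 1 + 0 + 0 + 0 = 4 ≡ 0 (mod 2).
  s_2 = 1 + 1 + 1 + 1 + 1 + 0 + 0 + 0 = 5 ≡ 1 (mod 2).
  s_3 = 1 + 0 + 1 + 1 + 0 + 1 + 0 + 0 = 4 ≡ 0 (mod 2).
  s_4 = 1 + 0 + 1 + 1 + 1 + 1 + 0 + 0 = 5 ≡ 1 (mod 2).
s = (0, 1, 0, 1)^T — this equals column 5 of H (binary 0101), so error is at position 5.
Correct: flip bit 5 of r = 110111111011000 to get c = 110101111011000.


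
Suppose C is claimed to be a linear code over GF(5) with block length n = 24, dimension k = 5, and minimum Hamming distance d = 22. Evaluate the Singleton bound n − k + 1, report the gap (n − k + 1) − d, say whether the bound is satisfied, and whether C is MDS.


Singleton RHS = n − k + 1 = 20, slack = -2, bound violated (no such code; not MDS).

Singleton bound: d ≤ n − k + 1.
Here n = 24, k = 5, so n − k + 1 = 20.
Given d = 22, check d ≤ 20: NO.
Slack = (n − k + 1) − d = -2.
The slack is negative: d = 22 exceeds n − k + 1 = 20 by 2, so the Singleton bound is violated and no linear [24, 5, 22]_5 code can exist. In particular it is not MDS (MDS requires d = n − k + 1 exactly).
Description: the claimed parameters are [24, 5, 22]_5; such a code would be impossible (violates the Singleton bound).


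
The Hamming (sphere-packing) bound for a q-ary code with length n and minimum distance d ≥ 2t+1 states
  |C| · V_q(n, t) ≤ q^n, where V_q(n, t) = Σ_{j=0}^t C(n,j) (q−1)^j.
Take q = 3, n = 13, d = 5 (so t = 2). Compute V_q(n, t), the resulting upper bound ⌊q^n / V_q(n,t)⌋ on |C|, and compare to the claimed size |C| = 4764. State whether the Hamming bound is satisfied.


V_q(n, t) = 339, q^n = 1594323, Hamming bound = 4703, |C| = 4764 > bound (violated).

Step 1: Compute V_q(n, t) = Σ_{j=0}^2 C(n, j) (q−1)^j.
  j = 0: C(13,0)·(2)^0 = 1·1 = 1.
  j = 1: C(13,1)·(2)^1 = 13·2 = 26.
  j = 2: C(13,2)·(2)^2 = 78·4 = 312.
  V_q(n, t) = 1 + 26 + 312 = 339.
Step 2: q^n = 3^13 = 1594323.
Step 3: Hamming bound ⌊q^n / V_q(n,t)⌋ = ⌊1594323/339⌋ = 4703.
Step 4: Compare |C| = 4764 to 4703: violated.
The claimed |C| lies above the Hamming bound, so no 3-ary code of length 13 with d ≥ 5 can have 4764 codewords.


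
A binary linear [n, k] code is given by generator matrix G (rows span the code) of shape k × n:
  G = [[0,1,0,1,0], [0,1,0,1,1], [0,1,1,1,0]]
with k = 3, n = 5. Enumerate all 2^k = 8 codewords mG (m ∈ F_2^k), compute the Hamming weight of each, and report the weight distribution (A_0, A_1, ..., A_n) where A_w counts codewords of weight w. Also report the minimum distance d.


Weight distribution: A_0 = 1, A_1 = 2, A_2 = 2, A_3 = 2, A_4 = 1. Minimum distance d = 1.

Enumerate all 2^3 = 8 messages m ∈ F_2^3.
For each, compute codeword c = mG in F_2^5, then tally its weight.
  m = 000 → c = 00000, weight = 0.
  m = 100 → c = 01010, weight = 2.
  m = 010 → c = 01011, weight = 3.
  m = 110 → c = 00001, weight = 1.
  m = 001 → c = 01110, weight = 3.
  m = 101 → c = 00100, weight = 1.
  m = 011 → c = 00101, weight = 2.
  m = 111 → c = 01111, weight = 4.
Tally weights:
  weight 0: 1 codewords.
  weight 1: 2 codewords.
  weight 2: 2 codewords.
  weight 3: 2 codewords.
  weight 4: 1 codewords.
Minimum distance d = smallest w > 0 with A_w > 0 = 1.
Sanity: Σ A_w = 8 = 2^3 = 8 ✓.


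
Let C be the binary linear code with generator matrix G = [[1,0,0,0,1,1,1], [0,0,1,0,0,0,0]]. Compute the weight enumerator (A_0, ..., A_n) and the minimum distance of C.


Weight distribution: A_0 = 1, A_1 = 1, A_4 = 1, A_5 = 1. Minimum distance d = 1.

Enumerate all 2^2 = 4 messages m ∈ F_2^2.
For each, compute codeword c = mG in F_2^7, then tally its weight.
  m = 00 → c = 0000000, weight = 0.
  m = 10 → c = 1000111, weight = 4.
  m = 01 → c = 0010000, weight = 1.
  m = 11 → c = 1010111, weight = 5.
Tally weights:
  weight 0: 1 codewords.
  weight 1: 1 codewords.
  weight 4: 1 codewords.
  weight 5: 1 codewords.
Minimum distance d = smallest w > 0 with A_w > 0 = 1.
Sanity: Σ A_w = 4 = 2^2 = 4 ✓.


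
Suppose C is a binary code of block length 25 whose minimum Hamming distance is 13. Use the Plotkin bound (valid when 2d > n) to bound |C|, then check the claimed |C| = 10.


Plotkin bound M ≤ 26; given |C| = 10 ≤ bound (satisfied).

Check applicability: 2d = 26, n = 25.
2d − n = 1 > 0, so Plotkin applies.
Compute d/(2d−n) = 13/1 ≈ 13.0000.
⌊d/(2d−n)⌋ = 13.
Plotkin bound: M ≤ 2·13 = 26.
Given |C| = 10, check: satisfied.
This |C| is below the Plotkin bound.
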